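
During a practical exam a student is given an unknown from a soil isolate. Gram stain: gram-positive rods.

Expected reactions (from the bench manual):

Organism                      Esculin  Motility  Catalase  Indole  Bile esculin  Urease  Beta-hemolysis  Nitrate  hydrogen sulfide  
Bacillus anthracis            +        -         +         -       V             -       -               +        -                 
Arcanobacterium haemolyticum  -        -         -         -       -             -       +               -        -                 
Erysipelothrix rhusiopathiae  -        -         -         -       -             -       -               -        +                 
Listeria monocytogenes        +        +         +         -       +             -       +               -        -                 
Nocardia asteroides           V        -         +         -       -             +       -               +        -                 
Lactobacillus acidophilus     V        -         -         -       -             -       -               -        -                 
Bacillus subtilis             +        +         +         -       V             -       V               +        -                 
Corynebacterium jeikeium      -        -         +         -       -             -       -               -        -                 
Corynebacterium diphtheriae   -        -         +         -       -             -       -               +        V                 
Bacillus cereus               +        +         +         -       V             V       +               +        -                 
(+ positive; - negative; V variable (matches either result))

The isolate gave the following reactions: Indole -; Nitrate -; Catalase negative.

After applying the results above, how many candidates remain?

Catalase -: excludes 7 organisms — 3 left.
Indole -: all 3 remaining candidates are consistent.
Nitrate -: all 3 remaining candidates are consistent.
Still consistent: Arcanobacterium haemolyticum, Erysipelothrix rhusiopathiae, Lactobacillus acidophilus.

3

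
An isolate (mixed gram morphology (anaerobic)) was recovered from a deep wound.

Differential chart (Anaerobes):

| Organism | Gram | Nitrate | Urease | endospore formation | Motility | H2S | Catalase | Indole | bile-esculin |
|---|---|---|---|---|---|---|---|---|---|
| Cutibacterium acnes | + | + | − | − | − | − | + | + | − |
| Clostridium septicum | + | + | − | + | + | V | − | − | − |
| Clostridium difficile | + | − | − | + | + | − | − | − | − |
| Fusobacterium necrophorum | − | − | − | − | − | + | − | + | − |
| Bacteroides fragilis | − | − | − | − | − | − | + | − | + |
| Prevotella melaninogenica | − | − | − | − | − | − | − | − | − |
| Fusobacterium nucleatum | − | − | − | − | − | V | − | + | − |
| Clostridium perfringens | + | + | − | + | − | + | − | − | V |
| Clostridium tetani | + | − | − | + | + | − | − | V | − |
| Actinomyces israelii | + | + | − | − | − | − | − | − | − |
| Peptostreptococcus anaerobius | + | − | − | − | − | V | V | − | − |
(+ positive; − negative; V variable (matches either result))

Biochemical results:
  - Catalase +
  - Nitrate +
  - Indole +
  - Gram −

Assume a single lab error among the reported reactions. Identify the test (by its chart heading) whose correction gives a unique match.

As reported, no row in the chart matches all 4 reactions.
Reversing Indole → still no organism matches.
Reversing Gram (to +) → unique match: Cutibacterium acnes.
Reversing Catalase → still no organism matches.
Reversing Nitrate → still no organism matches.

Gram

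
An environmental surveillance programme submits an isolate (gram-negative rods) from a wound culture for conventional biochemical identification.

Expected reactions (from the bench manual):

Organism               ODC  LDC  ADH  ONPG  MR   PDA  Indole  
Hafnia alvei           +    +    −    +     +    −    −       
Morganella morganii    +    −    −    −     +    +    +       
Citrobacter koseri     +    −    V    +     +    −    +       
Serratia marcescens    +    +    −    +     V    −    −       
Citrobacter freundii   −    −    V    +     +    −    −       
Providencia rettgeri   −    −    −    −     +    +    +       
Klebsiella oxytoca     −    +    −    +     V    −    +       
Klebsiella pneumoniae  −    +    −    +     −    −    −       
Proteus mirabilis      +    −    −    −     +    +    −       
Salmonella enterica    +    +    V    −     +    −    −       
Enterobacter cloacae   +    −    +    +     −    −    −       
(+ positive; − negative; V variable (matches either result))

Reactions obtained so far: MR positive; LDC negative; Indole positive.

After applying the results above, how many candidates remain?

Indole +: excludes 7 organisms — 4 left.
LDC −: excludes Klebsiella oxytoca — 3 left.
MR +: all 3 remaining candidates are consistent.
Still consistent: Citrobacter koseri, Morganella morganii, Providencia rettgeri.

3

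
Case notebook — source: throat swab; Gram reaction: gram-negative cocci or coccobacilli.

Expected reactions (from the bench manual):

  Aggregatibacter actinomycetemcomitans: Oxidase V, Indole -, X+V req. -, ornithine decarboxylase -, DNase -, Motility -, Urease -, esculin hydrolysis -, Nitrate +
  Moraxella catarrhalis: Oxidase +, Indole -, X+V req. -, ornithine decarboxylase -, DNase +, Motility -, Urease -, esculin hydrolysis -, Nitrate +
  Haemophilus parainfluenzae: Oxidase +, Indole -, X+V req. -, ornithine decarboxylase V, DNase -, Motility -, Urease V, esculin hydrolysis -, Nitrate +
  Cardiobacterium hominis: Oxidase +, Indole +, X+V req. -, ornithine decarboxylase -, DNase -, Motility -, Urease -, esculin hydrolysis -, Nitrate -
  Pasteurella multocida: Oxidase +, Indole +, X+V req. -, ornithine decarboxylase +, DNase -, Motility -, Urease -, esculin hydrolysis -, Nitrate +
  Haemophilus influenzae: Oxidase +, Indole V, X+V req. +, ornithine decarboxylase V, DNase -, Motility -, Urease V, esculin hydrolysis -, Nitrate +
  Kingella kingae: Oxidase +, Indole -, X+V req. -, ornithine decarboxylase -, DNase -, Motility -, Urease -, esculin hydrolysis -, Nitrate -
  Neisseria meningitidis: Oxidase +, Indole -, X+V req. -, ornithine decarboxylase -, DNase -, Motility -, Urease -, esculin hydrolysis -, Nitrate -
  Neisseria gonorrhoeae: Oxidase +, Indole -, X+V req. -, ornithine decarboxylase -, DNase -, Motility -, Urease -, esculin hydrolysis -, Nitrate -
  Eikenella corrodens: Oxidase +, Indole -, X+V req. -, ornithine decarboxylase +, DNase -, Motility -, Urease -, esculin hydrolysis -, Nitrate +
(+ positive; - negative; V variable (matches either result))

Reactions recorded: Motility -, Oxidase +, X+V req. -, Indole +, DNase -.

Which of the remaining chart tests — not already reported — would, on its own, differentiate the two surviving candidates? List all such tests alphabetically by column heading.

Nitrate, ornithine decarboxylase

Motility -: all 10 remaining candidates are consistent.
DNase -: excludes Moraxella catarrhalis — 9 left.
Oxidase +: all 9 remaining candidates are consistent.
X+V req. -: excludes Haemophilus influenzae — 8 left.
Indole +: excludes 6 organisms — 2 left.
Two candidates remain: Cardiobacterium hominis and Pasteurella multocida.
  ornithine decarboxylase: Cardiobacterium hominis -, Pasteurella multocida + — discriminates.
  Urease: - vs - — same for both, does not separate.
  esculin hydrolysis: - vs - — same for both, does not separate.
  Nitrate: Cardiobacterium hominis -, Pasteurella multocida + — discriminates.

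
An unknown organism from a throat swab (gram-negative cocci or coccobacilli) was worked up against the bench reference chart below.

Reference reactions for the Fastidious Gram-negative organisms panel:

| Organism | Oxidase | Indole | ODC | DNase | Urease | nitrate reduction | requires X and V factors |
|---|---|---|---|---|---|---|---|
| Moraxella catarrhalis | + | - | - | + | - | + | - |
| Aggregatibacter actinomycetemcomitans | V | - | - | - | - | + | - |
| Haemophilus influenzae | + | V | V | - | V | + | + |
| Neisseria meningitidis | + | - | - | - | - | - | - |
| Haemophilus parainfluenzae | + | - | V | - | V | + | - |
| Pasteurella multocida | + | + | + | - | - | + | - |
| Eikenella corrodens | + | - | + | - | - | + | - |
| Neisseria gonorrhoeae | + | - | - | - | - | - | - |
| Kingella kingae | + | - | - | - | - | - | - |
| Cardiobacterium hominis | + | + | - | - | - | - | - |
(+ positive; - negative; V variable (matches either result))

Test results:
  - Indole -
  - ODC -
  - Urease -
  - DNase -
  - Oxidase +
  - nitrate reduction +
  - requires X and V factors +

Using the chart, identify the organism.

Indole -: excludes Pasteurella multocida, Cardiobacterium hominis — 8 left.
DNase -: excludes Moraxella catarrhalis — 7 left.
Oxidase +: all 7 remaining candidates are consistent.
ODC -: excludes Eikenella corrodens — 6 left.
nitrate reduction +: excludes Neisseria meningitidis, Neisseria gonorrhoeae, Kingella kingae — 3 left.
Urease -: all 3 remaining candidates are consistent.
requires X and V factors +: excludes Aggregatibacter actinomycetemcomitans, Haemophilus parainfluenzae — 1 left.

Haemophilus influenzae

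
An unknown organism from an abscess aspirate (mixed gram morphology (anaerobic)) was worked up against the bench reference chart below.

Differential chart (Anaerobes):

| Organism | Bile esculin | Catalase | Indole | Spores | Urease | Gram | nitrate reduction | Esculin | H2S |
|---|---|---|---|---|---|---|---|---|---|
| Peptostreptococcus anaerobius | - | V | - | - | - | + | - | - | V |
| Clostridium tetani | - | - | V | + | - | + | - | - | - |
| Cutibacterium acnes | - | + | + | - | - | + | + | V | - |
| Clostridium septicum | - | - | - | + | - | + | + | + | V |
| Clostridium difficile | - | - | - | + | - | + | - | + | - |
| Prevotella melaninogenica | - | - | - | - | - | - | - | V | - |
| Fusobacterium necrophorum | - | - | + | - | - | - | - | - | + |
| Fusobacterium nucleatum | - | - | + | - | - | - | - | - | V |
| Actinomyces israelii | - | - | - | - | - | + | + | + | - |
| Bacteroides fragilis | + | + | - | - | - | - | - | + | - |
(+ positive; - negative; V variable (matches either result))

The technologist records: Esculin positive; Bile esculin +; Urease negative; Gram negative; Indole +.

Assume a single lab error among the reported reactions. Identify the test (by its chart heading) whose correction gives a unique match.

Indole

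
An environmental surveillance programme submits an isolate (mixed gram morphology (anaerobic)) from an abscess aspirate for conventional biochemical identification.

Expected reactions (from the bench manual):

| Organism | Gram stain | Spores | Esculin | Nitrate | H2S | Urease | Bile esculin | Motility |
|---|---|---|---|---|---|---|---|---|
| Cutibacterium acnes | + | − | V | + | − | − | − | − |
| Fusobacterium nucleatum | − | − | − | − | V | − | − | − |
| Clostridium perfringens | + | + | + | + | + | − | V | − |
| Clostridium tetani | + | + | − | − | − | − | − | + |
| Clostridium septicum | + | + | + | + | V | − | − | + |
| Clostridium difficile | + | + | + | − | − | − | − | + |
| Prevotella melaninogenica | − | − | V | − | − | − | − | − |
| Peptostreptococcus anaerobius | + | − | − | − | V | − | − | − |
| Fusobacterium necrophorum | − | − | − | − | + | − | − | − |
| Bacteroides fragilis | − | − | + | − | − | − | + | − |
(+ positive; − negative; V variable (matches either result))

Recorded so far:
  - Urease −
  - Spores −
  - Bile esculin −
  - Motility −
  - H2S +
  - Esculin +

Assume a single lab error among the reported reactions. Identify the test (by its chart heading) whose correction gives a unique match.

As reported, no row in the chart matches all 6 reactions.
Reversing Motility → still no organism matches.
Reversing Esculin → 3 organisms match (not unique).
Reversing Bile esculin → still no organism matches.
Reversing Spores (to +) → unique match: Clostridium perfringens.
Reversing Urease → still no organism matches.
Reversing H2S → 2 organisms match (not unique).

Spores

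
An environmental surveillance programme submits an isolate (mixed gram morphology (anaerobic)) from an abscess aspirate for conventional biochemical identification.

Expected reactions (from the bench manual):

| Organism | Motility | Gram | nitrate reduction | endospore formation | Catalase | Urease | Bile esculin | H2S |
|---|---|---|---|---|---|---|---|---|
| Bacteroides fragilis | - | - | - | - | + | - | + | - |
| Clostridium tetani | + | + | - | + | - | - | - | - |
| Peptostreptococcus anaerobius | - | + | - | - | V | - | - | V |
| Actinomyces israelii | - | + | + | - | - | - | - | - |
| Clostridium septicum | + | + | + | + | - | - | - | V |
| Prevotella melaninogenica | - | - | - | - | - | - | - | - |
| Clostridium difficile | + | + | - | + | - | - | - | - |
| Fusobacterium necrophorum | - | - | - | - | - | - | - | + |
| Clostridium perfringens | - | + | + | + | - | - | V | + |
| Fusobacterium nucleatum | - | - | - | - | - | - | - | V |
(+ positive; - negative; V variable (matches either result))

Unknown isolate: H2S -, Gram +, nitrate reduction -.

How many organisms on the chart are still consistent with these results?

Gram +: excludes Bacteroides fragilis, Prevotella melaninogenica, Fusobacterium necrophorum, Fusobacterium nucleatum — 6 left.
nitrate reduction -: excludes Actinomyces israelii, Clostridium septicum, Clostridium perfringens — 3 left.
H2S -: all 3 remaining candidates are consistent.
Still consistent: Clostridium difficile, Clostridium tetani, Peptostreptococcus anaerobius.

3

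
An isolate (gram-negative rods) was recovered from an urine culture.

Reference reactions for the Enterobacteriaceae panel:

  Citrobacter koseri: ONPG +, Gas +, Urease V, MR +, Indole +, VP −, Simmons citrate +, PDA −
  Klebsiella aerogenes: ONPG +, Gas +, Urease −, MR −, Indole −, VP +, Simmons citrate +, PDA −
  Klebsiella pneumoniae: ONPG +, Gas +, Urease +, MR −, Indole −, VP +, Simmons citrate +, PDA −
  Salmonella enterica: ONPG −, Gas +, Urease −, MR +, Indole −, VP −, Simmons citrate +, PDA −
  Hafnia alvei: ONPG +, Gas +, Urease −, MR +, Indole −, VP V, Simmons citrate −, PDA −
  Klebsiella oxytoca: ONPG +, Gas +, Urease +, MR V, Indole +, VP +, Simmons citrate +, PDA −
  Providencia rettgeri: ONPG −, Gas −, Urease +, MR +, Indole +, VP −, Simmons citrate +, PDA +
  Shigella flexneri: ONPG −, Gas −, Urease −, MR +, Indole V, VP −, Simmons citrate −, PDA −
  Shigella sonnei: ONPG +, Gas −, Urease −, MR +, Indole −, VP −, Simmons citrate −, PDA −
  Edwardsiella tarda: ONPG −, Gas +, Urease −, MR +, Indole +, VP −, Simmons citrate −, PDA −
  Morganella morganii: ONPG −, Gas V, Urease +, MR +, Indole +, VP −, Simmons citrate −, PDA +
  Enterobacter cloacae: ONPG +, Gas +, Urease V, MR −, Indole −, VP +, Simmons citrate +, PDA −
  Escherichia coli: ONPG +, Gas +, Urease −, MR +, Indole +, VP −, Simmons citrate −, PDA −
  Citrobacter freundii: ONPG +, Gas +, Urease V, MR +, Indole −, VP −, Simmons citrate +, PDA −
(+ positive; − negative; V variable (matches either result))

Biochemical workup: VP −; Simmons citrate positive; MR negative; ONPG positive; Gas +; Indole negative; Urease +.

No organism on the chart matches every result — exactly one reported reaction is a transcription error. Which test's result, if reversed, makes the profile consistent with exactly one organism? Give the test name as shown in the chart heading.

As reported, no row in the chart matches all 7 reactions.
Reversing VP → 2 organisms match (not unique).
Reversing ONPG → still no organism matches.
Reversing Simmons citrate → still no organism matches.
Reversing MR (to +) → unique match: Citrobacter freundii.
Reversing Gas → still no organism matches.
Reversing Indole → still no organism matches.
Reversing Urease → still no organism matches.

MR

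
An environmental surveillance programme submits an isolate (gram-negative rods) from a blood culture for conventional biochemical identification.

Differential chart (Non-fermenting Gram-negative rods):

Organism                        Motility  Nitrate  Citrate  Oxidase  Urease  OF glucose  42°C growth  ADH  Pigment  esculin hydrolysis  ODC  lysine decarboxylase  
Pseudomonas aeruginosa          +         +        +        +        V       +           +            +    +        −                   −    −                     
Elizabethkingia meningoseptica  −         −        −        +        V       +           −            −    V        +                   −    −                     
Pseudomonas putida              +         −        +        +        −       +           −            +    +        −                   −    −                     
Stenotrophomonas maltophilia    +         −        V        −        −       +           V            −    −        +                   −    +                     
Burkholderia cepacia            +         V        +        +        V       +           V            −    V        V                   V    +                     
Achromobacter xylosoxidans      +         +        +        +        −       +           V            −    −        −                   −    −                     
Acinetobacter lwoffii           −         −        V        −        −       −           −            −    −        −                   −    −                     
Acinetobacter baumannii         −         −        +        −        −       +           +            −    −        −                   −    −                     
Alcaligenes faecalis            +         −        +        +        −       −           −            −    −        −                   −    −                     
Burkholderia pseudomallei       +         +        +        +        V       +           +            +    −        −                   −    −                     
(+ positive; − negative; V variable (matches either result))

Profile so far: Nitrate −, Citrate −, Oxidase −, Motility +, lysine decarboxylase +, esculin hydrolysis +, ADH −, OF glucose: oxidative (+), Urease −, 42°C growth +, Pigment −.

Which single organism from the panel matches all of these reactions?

ADH −: excludes Pseudomonas aeruginosa, Pseudomonas putida, Burkholderia pseudomallei — 7 left.
Citrate −: excludes Burkholderia cepacia, Achromobacter xylosoxidans, Acinetobacter baumannii, Alcaligenes faecalis — 3 left.
Nitrate −: all 3 remaining candidates are consistent.
Pigment −: all 3 remaining candidates are consistent.
lysine decarboxylase +: excludes Elizabethkingia meningoseptica, Acinetobacter lwoffii — 1 left.
esculin hydrolysis +: the one remaining candidate is consistent.
Motility +: the one remaining candidate is consistent.
OF glucose +: the one remaining candidate is consistent.
Urease −: the one remaining candidate is consistent.
Oxidase −: the one remaining candidate is consistent.
42°C growth +: the one remaining candidate is consistent.

Stenotrophomonas maltophilia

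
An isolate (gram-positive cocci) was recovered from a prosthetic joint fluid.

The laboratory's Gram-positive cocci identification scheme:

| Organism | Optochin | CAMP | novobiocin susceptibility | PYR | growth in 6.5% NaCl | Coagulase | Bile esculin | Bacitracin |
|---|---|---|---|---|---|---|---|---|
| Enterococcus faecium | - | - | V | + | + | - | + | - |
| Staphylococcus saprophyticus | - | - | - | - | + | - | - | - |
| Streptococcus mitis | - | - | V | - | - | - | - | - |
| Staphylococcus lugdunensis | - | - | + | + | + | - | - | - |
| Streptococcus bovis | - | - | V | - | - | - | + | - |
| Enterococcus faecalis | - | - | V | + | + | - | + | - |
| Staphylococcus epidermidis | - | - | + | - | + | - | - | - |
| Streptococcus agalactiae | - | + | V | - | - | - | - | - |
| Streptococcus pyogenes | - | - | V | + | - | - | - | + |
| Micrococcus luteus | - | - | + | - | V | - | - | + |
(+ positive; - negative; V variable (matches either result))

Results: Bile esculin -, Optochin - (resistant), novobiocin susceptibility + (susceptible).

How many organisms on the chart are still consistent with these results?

6

Optochin -: all 10 remaining candidates are consistent.
novobiocin susceptibility +: excludes Staphylococcus saprophyticus — 9 left.
Bile esculin -: excludes Enterococcus faecium, Streptococcus bovis, Enterococcus faecalis — 6 left.
Still consistent: Micrococcus luteus, Staphylococcus epidermidis, Staphylococcus lugdunensis, Streptococcus agalactiae, Streptococcus mitis, Streptococcus pyogenes.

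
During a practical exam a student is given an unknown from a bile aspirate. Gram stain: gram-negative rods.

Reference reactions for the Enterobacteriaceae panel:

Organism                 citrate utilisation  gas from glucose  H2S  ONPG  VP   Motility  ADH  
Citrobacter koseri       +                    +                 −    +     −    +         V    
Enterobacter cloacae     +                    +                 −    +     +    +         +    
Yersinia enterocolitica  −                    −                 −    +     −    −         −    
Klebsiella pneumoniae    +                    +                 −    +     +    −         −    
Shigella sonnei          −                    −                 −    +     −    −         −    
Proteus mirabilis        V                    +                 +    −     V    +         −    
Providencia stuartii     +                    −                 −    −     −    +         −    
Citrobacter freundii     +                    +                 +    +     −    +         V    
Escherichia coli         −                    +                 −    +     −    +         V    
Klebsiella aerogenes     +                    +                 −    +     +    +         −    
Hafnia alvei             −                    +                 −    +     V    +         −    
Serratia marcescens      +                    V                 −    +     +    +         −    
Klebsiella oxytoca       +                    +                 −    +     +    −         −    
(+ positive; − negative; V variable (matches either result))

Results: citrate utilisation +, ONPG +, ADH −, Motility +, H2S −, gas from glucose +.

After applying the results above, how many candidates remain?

3

gas from glucose +: excludes Yersinia enterocolitica, Shigella sonnei, Providencia stuartii — 10 left.
H2S −: excludes Proteus mirabilis, Citrobacter freundii — 8 left.
citrate utilisation +: excludes Escherichia coli, Hafnia alvei — 6 left.
ONPG +: all 6 remaining candidates are consistent.
ADH −: excludes Enterobacter cloacae — 5 left.
Motility +: excludes Klebsiella pneumoniae, Klebsiella oxytoca — 3 left.
Still consistent: Citrobacter koseri, Klebsiella aerogenes, Serratia marcescens.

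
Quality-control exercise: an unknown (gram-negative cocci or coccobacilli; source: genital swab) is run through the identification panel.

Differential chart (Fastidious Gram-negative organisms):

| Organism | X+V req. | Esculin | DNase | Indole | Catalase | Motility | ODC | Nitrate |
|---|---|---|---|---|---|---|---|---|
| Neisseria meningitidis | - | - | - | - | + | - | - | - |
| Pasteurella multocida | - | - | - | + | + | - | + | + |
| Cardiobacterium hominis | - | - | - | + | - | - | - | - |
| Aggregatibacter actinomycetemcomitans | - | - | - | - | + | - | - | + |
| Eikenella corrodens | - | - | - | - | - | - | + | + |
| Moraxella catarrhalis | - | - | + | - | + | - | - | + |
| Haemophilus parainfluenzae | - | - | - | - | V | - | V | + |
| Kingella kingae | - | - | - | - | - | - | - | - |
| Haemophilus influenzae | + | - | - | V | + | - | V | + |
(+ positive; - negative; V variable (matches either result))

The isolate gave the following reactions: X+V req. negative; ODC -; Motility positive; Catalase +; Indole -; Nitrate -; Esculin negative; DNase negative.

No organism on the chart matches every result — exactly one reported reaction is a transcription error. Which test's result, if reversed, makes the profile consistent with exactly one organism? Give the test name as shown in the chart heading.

As reported, no row in the chart matches all 8 reactions.
Reversing DNase → still no organism matches.
Reversing Catalase → still no organism matches.
Reversing X+V req. → still no organism matches.
Reversing Nitrate → still no organism matches.
Reversing Esculin → still no organism matches.
Reversing ODC → still no organism matches.
Reversing Motility (to -) → unique match: Neisseria meningitidis.
Reversing Indole → still no organism matches.

Motility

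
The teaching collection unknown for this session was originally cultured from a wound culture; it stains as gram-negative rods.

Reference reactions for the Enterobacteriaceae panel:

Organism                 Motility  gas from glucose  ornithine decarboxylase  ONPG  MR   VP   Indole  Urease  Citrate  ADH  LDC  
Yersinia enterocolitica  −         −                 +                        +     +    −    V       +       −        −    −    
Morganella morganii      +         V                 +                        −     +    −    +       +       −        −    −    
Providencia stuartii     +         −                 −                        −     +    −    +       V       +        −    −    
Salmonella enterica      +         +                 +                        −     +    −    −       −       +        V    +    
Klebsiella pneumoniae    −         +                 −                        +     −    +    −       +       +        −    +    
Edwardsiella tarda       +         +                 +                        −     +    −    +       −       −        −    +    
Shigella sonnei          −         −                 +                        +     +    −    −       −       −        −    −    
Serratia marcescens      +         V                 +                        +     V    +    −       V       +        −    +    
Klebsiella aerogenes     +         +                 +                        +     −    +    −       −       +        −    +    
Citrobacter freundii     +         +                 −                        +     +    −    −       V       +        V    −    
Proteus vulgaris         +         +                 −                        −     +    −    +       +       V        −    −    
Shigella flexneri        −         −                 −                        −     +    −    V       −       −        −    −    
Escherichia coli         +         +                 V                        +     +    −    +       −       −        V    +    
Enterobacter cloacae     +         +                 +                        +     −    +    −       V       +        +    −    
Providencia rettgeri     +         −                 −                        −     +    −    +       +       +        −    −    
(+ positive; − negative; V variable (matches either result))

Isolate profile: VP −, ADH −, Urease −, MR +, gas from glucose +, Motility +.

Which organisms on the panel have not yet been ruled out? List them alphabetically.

Citrobacter freundii, Edwardsiella tarda, Escherichia coli, Salmonella enterica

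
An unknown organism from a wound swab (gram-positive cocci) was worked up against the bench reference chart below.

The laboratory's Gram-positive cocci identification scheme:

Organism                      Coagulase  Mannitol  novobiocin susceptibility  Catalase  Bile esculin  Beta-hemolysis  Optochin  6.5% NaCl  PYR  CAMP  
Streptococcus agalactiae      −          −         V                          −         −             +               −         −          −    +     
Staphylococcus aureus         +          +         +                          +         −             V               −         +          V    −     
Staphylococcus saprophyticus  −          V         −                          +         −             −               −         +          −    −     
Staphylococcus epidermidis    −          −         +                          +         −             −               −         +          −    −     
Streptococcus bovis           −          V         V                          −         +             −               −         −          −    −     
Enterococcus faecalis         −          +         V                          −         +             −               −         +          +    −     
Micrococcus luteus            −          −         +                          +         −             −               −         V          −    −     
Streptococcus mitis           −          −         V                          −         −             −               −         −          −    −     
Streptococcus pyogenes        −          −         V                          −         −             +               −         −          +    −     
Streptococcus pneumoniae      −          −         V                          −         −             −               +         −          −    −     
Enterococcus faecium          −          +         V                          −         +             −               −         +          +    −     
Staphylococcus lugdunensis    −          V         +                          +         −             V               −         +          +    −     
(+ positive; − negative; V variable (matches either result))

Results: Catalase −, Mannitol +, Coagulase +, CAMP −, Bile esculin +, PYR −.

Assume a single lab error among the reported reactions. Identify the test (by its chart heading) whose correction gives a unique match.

As reported, no row in the chart matches all 6 reactions.
Reversing Mannitol → still no organism matches.
Reversing Catalase → still no organism matches.
Reversing CAMP → still no organism matches.
Reversing Bile esculin → still no organism matches.
Reversing PYR → still no organism matches.
Reversing Coagulase (to −) → unique match: Streptococcus bovis.

Coagulase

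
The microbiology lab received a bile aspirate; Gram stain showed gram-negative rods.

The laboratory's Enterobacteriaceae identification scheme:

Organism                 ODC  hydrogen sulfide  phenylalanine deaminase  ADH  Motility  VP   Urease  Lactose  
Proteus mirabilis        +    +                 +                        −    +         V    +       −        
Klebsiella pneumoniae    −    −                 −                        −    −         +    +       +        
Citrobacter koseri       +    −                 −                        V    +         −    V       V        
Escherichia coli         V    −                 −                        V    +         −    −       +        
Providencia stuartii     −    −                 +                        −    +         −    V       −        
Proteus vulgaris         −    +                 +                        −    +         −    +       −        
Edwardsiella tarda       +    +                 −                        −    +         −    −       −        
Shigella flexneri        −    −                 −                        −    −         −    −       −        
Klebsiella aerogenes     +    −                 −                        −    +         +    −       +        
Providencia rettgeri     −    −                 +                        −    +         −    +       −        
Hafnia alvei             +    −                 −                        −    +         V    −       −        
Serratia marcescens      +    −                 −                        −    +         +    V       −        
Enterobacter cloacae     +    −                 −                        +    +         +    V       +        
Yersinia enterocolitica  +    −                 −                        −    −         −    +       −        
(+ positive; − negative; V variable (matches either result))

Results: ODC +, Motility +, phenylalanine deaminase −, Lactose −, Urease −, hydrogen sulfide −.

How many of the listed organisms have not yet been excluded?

3

Lactose −: excludes Klebsiella pneumoniae, Escherichia coli, Klebsiella aerogenes, Enterobacter cloacae — 10 left.
ODC +: excludes Providencia stuartii, Proteus vulgaris, Shigella flexneri, Providencia rettgeri — 6 left.
Motility +: excludes Yersinia enterocolitica — 5 left.
Urease −: excludes Proteus mirabilis — 4 left.
phenylalanine deaminase −: all 4 remaining candidates are consistent.
hydrogen sulfide −: excludes Edwardsiella tarda — 3 left.
Still consistent: Citrobacter koseri, Hafnia alvei, Serratia marcescens.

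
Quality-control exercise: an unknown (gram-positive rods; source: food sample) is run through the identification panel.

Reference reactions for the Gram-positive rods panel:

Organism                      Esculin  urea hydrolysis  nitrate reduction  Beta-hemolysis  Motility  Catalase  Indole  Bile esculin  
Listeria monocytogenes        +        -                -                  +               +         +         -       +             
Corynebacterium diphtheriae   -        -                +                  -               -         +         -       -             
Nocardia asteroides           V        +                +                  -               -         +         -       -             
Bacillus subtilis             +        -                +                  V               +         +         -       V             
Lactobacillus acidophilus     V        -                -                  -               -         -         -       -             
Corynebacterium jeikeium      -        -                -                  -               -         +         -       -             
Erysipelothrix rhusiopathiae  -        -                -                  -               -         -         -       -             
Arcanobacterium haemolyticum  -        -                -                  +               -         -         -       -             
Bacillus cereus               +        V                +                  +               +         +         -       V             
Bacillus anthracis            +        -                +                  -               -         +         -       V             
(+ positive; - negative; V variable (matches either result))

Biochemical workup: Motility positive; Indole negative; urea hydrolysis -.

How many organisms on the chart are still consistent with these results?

3

urea hydrolysis -: excludes Nocardia asteroides — 9 left.
Indole -: all 9 remaining candidates are consistent.
Motility +: excludes 6 organisms — 3 left.
Still consistent: Bacillus cereus, Bacillus subtilis, Listeria monocytogenes.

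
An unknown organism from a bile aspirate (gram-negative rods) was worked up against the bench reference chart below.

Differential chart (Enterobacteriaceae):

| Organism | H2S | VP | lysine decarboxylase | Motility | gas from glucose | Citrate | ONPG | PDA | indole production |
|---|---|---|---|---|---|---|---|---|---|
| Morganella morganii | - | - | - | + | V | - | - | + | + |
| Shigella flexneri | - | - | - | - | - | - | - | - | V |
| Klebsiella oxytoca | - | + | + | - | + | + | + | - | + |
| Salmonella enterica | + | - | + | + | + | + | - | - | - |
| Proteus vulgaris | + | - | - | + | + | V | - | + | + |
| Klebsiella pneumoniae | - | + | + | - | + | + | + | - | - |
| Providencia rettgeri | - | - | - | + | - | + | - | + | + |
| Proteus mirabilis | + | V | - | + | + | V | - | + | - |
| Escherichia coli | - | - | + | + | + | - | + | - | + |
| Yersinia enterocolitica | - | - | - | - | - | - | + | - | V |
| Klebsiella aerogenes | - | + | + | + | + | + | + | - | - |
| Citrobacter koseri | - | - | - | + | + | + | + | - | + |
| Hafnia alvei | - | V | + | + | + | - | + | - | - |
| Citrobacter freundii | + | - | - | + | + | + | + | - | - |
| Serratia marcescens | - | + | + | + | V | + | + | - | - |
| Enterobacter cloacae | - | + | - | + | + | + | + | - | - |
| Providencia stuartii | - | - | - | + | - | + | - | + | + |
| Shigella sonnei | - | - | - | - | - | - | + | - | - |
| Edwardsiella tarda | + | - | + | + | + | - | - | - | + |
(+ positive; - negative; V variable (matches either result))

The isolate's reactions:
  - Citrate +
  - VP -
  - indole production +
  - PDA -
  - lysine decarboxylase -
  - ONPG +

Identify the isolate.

Citrobacter koseri

ONPG +: excludes 8 organisms — 11 left.
PDA -: all 11 remaining candidates are consistent.
indole production +: excludes 7 organisms — 4 left.
VP -: excludes Klebsiella oxytoca — 3 left.
lysine decarboxylase -: excludes Escherichia coli — 2 left.
Citrate +: excludes Yersinia enterocolitica — 1 left.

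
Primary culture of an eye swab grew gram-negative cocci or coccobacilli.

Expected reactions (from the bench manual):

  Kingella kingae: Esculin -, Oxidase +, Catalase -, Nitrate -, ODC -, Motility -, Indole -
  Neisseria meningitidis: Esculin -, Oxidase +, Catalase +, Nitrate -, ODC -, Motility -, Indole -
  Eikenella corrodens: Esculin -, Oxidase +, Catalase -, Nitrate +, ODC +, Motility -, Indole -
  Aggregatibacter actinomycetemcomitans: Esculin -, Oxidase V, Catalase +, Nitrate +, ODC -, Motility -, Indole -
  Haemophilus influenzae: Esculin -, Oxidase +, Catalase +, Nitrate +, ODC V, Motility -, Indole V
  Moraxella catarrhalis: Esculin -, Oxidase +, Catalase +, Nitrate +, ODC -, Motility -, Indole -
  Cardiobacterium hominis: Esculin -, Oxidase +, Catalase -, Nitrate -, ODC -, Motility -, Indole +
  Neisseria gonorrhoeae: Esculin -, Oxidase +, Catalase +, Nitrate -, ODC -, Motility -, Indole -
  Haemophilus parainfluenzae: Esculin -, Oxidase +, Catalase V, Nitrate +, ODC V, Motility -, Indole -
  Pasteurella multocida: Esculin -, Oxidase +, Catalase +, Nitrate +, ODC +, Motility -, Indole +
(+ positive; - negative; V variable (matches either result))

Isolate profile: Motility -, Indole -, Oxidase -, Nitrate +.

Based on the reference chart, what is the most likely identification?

Motility -: all 10 remaining candidates are consistent.
Nitrate +: excludes Kingella kingae, Neisseria meningitidis, Cardiobacterium hominis, Neisseria gonorrhoeae — 6 left.
Oxidase -: excludes 5 organisms — 1 left.
Indole -: the one remaining candidate is consistent.

Aggregatibacter actinomycetemcomitans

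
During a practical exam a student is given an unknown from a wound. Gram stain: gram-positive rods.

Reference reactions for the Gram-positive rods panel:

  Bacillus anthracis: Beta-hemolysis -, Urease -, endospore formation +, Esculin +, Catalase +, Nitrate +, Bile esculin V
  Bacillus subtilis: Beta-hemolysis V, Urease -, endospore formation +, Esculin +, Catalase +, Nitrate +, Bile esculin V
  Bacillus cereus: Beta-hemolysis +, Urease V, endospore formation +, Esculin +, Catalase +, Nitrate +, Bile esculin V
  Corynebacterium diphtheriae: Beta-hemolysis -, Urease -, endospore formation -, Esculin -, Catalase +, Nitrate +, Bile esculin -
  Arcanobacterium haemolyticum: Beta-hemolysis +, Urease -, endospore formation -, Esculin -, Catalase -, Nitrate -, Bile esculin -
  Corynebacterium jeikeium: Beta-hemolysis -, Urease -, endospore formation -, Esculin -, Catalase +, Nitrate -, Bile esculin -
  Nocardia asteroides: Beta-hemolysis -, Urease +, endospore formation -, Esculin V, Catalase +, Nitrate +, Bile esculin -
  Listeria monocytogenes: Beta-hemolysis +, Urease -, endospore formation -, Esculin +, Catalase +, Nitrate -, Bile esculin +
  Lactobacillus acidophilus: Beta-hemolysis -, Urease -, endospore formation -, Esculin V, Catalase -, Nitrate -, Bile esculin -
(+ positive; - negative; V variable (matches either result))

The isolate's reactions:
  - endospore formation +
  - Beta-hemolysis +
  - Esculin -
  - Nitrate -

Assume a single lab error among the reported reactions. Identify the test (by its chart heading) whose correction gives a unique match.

As reported, no row in the chart matches all 4 reactions.
Reversing Esculin → still no organism matches.
Reversing endospore formation (to -) → unique match: Arcanobacterium haemolyticum.
Reversing Beta-hemolysis → still no organism matches.
Reversing Nitrate → still no organism matches.

endospore formation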